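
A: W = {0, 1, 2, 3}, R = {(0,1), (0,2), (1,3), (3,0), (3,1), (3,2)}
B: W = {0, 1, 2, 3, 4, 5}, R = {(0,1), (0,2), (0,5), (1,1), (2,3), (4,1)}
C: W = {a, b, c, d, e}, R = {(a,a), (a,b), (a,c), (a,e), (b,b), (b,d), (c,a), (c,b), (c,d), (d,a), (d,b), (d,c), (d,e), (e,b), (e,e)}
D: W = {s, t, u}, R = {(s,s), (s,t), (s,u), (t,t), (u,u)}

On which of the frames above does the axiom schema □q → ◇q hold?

C, D

This is the axiom for seriality; its first-order frame correspondent is ∀x ∃y Rxy.
A: fails — world 2 has no successor.
B: fails — world 3 has no successor.
C: ✓.
D: ✓.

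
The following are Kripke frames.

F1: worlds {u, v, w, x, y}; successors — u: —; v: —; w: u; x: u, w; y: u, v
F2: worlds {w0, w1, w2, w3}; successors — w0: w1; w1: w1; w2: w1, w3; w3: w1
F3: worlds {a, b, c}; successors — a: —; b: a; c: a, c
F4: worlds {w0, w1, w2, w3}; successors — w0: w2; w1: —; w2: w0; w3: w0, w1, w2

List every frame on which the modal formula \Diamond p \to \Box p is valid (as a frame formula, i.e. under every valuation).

This is the axiom for partial functionality; its first-order frame correspondent is \forall x \forall y \forall z (Rxy \wedge Rxz \to y = z).
F1: fails — x sees both u and w.
F2: fails — w2 sees both w1 and w3.
F3: fails — c sees both a and c.
F4: fails — w3 sees both w0 and w1.

none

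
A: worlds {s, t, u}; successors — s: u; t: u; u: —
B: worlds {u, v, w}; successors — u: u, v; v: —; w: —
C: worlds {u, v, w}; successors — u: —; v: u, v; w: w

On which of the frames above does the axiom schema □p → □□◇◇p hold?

A

This is the axiom for a generalized confluence (Geach) condition; its first-order frame correspondent is ∀x ∀z (xR²z → ∃w (xRw ∧ zR²w)).
A: condition met.
B: fails — uR²v but no t with uRt and vR²t.
C: fails — vR²u but no t with vRt and uR²t.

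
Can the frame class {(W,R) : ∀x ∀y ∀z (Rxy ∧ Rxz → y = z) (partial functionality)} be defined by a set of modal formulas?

Definable; ◇r → □r defines it

This is a Sahlqvist condition; the CD axiom ◇r → □r defines it.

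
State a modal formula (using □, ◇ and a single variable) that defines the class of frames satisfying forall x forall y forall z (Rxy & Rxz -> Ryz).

A defining formula is ◇p → □◇p (the 5 axiom).

◇p → □◇p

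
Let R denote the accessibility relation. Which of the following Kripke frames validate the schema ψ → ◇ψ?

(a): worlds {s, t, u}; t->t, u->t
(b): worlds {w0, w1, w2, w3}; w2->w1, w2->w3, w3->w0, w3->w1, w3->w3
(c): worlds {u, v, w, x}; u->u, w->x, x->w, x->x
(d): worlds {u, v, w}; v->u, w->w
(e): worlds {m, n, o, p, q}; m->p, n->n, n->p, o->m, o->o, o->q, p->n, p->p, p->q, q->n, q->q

none

Frame correspondent (Sahlqvist): ∀x Rxx — i.e. reflexivity.
(a): fails — world s does not see itself.
(b): fails — world w0 does not see itself.
(c): fails — world v does not see itself.
(d): fails — world u does not see itself.
(e): fails — world m does not see itself.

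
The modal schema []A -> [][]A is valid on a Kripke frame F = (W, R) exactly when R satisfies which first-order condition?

transitivity

This schema is the 4 axiom.
It corresponds to transitivity: forall x forall y forall z (Rxy & Ryz -> Rxz).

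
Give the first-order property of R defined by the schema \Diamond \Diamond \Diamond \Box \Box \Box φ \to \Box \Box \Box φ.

\forall x \forall y \forall z ((x R^3 y \wedge x R^3 z) \to \exists w (y R^3 w \wedge z = w))

This is a Sahlqvist (Geach-type) schema ◇^3□^3φ → □^3◇^0φ.
First-order correspondent: \forall x \forall y \forall z ((x R^3 y \wedge x R^3 z) \to \exists w (y R^3 w \wedge z = w)).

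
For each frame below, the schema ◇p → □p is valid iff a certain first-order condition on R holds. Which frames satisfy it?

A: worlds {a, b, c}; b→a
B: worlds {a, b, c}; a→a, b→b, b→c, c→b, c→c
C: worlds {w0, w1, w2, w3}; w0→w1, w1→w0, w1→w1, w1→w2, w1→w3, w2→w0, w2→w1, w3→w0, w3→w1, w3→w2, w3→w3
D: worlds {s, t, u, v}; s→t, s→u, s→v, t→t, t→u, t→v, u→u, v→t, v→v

A

Frame correspondent (Sahlqvist): ∀x ∀y ∀z (Rxy ∧ Rxz → y = z) — i.e. partial functionality.
A: condition met.
B: fails — b sees both b and c.
C: fails — w1 sees both w0 and w1.
D: fails — s sees both t and u.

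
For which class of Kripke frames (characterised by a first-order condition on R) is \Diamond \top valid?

◇⊤ holds at w iff w has a successor, so frame-validity of ◇⊤ is exactly seriality. Equivalently via □q → ◇q:
Suppose □q→◇q is valid. At any x set V(q)=W. Then □q at x, so ◇q at x, so x has a successor.
Conversely, any frame satisfying \forall x \exists y Rxy validates the schema.
Frame condition: \forall x \exists y Rxy.

seriality: \forall x \exists y Rxy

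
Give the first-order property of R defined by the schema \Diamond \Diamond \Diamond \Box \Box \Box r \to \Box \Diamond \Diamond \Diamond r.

\forall x \forall y \forall z ((x R^3 y \wedge xRz) \to \exists w (y R^3 w \wedge z R^3 w))

This is a Sahlqvist (Geach-type) schema ◇^3□^3r → □^1◇^3r.
First-order correspondent: \forall x \forall y \forall z ((x R^3 y \wedge xRz) \to \exists w (y R^3 w \wedge z R^3 w)).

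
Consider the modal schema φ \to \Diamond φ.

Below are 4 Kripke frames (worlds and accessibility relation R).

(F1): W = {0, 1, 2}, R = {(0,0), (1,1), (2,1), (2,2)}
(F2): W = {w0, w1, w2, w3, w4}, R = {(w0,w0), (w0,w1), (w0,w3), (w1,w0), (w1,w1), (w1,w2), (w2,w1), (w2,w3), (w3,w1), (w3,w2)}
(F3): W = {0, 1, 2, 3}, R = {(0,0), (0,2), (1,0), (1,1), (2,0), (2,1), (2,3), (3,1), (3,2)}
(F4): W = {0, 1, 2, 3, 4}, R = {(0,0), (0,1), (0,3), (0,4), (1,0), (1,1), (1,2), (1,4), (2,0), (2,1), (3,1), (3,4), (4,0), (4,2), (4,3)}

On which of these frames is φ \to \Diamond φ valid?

(F1)

Frame correspondent (Sahlqvist): \forall x Rxx — i.e. reflexivity.
(F1): satisfies the condition.
(F2): fails — world w2 does not see itself.
(F3): fails — world 2 does not see itself.
(F4): fails — world 2 does not see itself.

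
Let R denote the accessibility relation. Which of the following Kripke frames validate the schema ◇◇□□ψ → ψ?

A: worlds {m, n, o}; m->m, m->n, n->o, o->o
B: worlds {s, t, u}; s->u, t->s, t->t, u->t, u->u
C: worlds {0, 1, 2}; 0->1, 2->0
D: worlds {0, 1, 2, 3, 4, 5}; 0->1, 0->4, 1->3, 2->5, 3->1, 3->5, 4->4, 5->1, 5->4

This is the axiom for a generalized confluence (Geach) condition; its first-order frame correspondent is ∀x ∀y (xR²y → ∃w (yR²w ∧ x = w)).
A: fails — mR²n but no w with nR²w and m=w.
B: satisfies the condition.
C: fails — 2R²1 but no w with 1R²w and 2=w.
D: fails — 0R²3 but no w with 3R²w and 0=w.

B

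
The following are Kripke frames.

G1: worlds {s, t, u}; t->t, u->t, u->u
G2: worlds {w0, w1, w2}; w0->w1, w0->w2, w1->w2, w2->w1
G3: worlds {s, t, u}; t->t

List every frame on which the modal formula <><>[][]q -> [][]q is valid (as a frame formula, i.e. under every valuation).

Frame correspondent (Sahlqvist): forall x forall y forall z ((x R^2 y & x R^2 z) -> exists w (y R^2 w & z = w)) — i.e. a generalized confluence (Geach) condition.
G1: fails — uR²t, uR²u but no w with tR²w and u=w.
G2: fails — w0R²w1, w0R²w2 but no w with w1R²w and w2=w.
G3: ✓.

G3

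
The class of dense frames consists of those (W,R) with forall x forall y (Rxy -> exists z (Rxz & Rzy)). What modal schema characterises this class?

A defining formula is □□r → □r (the C4 axiom).

□□r → □r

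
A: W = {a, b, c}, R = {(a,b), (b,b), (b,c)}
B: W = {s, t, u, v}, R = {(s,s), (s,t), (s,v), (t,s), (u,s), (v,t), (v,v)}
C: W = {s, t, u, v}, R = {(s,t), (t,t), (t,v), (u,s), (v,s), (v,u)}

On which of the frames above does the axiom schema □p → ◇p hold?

B, C

Frame correspondent (Sahlqvist): ∀x ∃y Rxy — i.e. seriality.
A: fails — world c has no successor.
B: satisfies the condition.
C: satisfies the condition.
Valid on: B, C.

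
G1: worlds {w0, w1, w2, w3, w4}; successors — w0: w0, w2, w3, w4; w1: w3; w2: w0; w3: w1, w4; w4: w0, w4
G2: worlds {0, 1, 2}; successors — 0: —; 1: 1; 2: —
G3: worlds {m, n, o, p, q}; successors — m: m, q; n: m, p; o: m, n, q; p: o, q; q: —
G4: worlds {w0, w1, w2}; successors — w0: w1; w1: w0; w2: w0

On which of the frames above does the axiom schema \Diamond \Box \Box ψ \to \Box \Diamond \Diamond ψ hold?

The schema corresponds to a generalized confluence (Geach) condition: \forall x \forall y \forall z ((xRy \wedge xRz) \to \exists w (y R^2 w \wedge z R^2 w)).
G1: condition met.
G2: condition met.
G3: fails — mRm, mRq but no w with mR²w and qR²w.
G4: condition met.

G1, G2, G4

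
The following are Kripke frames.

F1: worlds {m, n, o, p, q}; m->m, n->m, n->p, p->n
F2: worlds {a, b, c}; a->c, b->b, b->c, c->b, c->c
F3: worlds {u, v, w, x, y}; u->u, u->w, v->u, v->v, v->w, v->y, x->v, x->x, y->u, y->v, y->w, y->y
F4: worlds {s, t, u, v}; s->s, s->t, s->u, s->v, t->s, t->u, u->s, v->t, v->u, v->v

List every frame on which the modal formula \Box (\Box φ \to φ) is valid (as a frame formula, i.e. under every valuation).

This is the axiom for shift-reflexivity; its first-order frame correspondent is \forall x \forall y (Rxy \to Ryy).
F1: fails — Rnp but not Rpp.
F2: condition met.
F3: fails — Ruw but not Rww.
F4: fails — Rvt but not Rtt.
Valid on: F2.

F2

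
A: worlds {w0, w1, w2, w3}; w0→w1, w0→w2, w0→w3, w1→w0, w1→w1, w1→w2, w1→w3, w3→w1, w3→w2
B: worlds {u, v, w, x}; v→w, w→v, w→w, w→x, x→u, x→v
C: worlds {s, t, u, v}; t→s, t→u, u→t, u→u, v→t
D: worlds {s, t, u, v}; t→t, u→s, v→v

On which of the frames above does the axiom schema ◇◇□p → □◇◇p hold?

This is the axiom for a generalized confluence (Geach) condition; its first-order frame correspondent is ∀x ∀y ∀z ((xR²y ∧ xRz) → ∃w (yRw ∧ zR²w)).
A: fails — w0R²w0, w0Rw2 but no w with w0Rw and w2R²w.
B: fails — wR²u, wRv but no t with uRt and vR²t.
C: fails — tR²t, tRs but no w with tRw and sR²w.
D: holds.

D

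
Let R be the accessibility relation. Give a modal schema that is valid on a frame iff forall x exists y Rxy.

□ψ → ◇ψ

The condition is seriality. The D schema □ψ → ◇ψ defines it.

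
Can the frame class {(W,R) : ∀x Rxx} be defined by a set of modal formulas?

Definable; □q → q defines it

The condition is reflexivity. A defining modal formula is □q → q.
Suppose □q→q is valid. At any x set V(q)={w : Rxw}. Then □q holds at x, so q holds at x, i.e. Rxx.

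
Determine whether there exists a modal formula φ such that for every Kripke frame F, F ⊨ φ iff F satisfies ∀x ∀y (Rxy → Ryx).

The condition is symmetry. A defining modal formula is q → □◇q.
Suppose q→□◇q is valid. Take Rxy and set V(q)={x}. Then q at x, so □◇q at x, so ◇q at y, so some z with Ryz has q; z=x, i.e. Ryx.

Yes, by q → □◇q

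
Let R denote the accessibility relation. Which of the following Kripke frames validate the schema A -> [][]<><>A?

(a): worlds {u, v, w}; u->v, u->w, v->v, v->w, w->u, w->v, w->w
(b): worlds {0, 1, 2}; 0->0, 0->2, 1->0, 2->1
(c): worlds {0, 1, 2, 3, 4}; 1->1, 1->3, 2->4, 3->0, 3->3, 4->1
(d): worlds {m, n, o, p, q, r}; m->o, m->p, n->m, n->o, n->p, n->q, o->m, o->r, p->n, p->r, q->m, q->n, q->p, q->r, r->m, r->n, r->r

(a)

This is the axiom for a generalized confluence (Geach) condition; its first-order frame correspondent is forall x forall z (x R^2 z -> exists w (x = w & z R^2 w)).
(a): holds.
(b): fails — 1R²2 but no w with 1=w and 2R²w.
(c): fails — 1R²0 but no w with 1=w and 0R²w.
(d): fails — oR²m but no w with o=w and mR²w.
Valid on: (a).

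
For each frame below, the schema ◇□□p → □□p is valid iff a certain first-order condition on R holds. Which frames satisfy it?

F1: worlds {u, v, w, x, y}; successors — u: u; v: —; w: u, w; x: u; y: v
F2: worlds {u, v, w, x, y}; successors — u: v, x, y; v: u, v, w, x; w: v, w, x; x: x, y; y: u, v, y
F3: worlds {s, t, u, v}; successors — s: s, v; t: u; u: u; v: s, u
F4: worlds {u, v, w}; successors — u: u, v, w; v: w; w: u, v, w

F4

This is the axiom for a generalized confluence (Geach) condition; its first-order frame correspondent is ∀x ∀y ∀z ((xRy ∧ xR²z) → ∃w (yR²w ∧ z = w)).
F1: fails — wRu, wR²w but no t with uR²t and w=t.
F2: fails — uRx, uR²w but no t with xR²t and w=t.
F3: fails — vRu, vR²s but no w with uR²w and s=w.
F4: holds.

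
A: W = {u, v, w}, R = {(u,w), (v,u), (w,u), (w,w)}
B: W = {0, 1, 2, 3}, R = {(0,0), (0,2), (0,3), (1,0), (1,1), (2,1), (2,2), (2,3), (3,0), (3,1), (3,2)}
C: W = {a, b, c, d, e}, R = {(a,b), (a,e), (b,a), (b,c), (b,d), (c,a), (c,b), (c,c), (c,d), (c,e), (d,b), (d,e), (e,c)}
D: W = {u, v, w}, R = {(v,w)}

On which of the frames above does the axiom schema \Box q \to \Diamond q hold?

A, B, C

The schema corresponds to seriality: \forall x \exists y Rxy.
A: holds.
B: holds.
C: holds.
D: fails — world u has no successor.
Valid on: A, B, C.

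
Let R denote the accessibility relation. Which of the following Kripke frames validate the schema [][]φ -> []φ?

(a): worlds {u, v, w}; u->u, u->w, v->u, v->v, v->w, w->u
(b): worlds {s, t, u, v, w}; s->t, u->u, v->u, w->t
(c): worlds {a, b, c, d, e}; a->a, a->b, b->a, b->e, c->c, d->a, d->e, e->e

(a), (c)

Frame correspondent (Sahlqvist): forall x forall y (Rxy -> exists z (Rxz & Rzy)) — i.e. density.
(a): holds.
(b): fails — Rwt but no z with Rwz and Rzt.
(c): holds.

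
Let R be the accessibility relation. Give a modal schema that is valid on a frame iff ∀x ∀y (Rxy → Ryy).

□(□q → q)

The condition is shift-reflexivity. The T□ schema □(□q → q) defines it.
Suppose □(□q→q) is valid. Take Rxy and set V(q)={w : Ryw}. Then at y, □q holds; since □(□q→q) at x, □q→q at y, so q at y, i.e. Ryy.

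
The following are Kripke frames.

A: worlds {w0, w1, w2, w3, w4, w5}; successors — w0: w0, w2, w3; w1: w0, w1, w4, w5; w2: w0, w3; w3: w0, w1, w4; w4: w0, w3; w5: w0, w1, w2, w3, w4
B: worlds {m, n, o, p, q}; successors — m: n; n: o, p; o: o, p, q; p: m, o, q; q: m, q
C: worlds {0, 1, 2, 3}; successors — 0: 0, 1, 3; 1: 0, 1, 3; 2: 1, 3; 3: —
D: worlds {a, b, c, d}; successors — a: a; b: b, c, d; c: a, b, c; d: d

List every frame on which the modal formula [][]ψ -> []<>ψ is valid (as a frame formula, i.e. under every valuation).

This is the axiom for a generalized confluence (Geach) condition; its first-order frame correspondent is forall x forall z (xRz -> exists w (x R^2 w & zRw)).
A: satisfies the condition.
B: satisfies the condition.
C: fails — 0R3 but no w with 0R²w and 3Rw.
D: satisfies the condition.

A, B, D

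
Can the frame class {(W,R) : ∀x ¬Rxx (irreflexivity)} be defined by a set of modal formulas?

Any modally definable frame class is closed under surjective bounded morphisms.
The 4-cycle (worlds s,t,u,v with s→t→u→v→s) is irreflexive, and the map sending every world to a single reflexive point • is a surjective bounded morphism (forth: every edge maps to (•,•); back: every world has a successor). So any modal formula valid on the 4-cycle is also valid on the reflexive point, which is not irreflexive.
So no modal formula (or set of formulas) defines exactly the irreflexive frames.

Not modally definable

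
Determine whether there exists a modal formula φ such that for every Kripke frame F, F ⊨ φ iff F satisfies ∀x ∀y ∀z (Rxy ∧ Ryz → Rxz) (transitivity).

The condition is transitivity. A defining modal formula is □r → □□r.
Suppose □r→□□r is valid. Take Rxy, Ryz and set V(r)={w : Rxw}. Then □r at x, so □□r at x, so □r at y, so r at z, i.e. Rxz.

Yes, by □r → □□r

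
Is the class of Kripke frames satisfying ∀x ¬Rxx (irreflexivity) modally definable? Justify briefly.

Any modally definable frame class is closed under surjective bounded morphisms.
The 5-cycle (worlds 0,1,2,3,4 with 0→1→2→3→4→0) is irreflexive, and the map sending every world to a single reflexive point • is a surjective bounded morphism (forth: every edge maps to (•,•); back: every world has a successor). So any modal formula valid on the 5-cycle is also valid on the reflexive point, which is not irreflexive.
So no modal formula (or set of formulas) defines exactly the irreflexive frames.

Not definable by any modal formula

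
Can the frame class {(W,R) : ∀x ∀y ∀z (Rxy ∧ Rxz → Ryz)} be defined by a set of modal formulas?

Yes — defined by ◇q → □◇q

The condition is the Euclidean property. A defining modal formula is ◇q → □◇q.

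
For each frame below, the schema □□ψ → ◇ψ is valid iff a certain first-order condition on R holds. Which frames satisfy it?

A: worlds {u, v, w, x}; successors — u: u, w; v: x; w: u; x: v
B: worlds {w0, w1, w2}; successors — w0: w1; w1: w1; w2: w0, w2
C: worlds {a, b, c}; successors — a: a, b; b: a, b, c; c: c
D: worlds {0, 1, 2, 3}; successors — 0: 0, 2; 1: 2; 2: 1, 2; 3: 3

The schema corresponds to a generalized confluence (Geach) condition: ∀x ∃w (xR²w ∧ xRw).
A: fails — at v but no t with vR²t and vRt.
B: satisfies the condition.
C: satisfies the condition.
D: satisfies the condition.
Valid on: B, C, D.

B, C, D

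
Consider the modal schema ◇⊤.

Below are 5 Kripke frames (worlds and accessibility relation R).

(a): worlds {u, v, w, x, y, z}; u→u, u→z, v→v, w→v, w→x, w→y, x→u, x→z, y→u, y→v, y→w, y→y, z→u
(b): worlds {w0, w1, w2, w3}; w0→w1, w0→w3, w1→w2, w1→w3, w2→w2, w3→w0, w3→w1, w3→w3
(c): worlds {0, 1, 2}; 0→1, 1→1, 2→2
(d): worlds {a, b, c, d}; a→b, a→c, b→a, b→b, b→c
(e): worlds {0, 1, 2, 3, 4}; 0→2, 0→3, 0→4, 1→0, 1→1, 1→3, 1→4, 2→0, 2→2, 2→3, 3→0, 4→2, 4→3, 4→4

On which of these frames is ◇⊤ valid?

Frame correspondent (Sahlqvist): ∀x ∃y Rxy — i.e. seriality.
(a): condition met.
(b): condition met.
(c): condition met.
(d): fails — world c has no successor.
(e): condition met.

(a), (b), (c), (e)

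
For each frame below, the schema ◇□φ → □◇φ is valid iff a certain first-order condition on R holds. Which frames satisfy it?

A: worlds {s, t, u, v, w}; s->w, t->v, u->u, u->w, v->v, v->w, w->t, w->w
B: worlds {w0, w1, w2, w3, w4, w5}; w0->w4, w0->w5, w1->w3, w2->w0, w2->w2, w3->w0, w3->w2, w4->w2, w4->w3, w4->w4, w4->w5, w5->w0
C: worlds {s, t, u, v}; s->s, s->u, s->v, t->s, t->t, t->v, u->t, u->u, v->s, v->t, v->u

C

The schema corresponds to convergence: ∀x ∀y ∀z (Rxy ∧ Rxz → ∃w (Ryw ∧ Rzw)).
A: fails — Rww and Rwt but w and t have no common successor.
B: fails — Rw0w4 and Rw0w5 but w4 and w5 have no common successor.
C: condition met.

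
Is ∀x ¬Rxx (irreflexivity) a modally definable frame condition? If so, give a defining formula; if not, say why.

Not modally definable

Modal frame validity is preserved under surjective bounded morphisms.
The 2-cycle (worlds w0,w1 with w0→w1→w0) is irreflexive, and the map sending every world to a single reflexive point • is a surjective bounded morphism (forth: every edge maps to (•,•); back: every world has a successor). So any modal formula valid on the 2-cycle is also valid on the reflexive point, which is not irreflexive.
So no modal formula (or set of formulas) defines exactly the irreflexive frames.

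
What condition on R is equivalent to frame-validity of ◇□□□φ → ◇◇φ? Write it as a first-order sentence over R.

This is a Sahlqvist (Geach-type) schema ◇^1□^3φ → □^0◇^2φ.
Minimal-valuation argument: fix x; take any y with xR^1y and any z with xR^0z. Set V(φ) to the set of worlds R-reachable from y in exactly 3 steps. Then □^3φ holds at y, so the antecedent holds at x; validity forces ◇^2φ at z, giving a w with zR^2w and yR^3w.
First-order correspondent: ∀x ∀y (xRy → ∃w (yR³w ∧ xR²w)).

∀x ∀y (xRy → ∃w (yR³w ∧ xR²w))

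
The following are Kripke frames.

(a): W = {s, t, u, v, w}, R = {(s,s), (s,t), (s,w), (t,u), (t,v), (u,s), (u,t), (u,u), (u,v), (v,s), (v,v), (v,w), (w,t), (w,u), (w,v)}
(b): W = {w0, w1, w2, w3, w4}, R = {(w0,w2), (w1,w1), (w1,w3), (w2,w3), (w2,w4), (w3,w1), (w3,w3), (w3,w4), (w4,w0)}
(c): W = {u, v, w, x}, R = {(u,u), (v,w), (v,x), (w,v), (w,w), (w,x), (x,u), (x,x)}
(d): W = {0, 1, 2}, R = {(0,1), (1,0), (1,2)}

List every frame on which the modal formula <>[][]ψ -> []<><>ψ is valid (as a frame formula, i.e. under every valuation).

The schema corresponds to a generalized confluence (Geach) condition: forall x forall y forall z ((xRy & xRz) -> exists w (y R^2 w & z R^2 w)).
(a): ✓.
(b): fails — w2Rw3, w2Rw4 but no w with w3R²w and w4R²w.
(c): ✓.
(d): fails — 1R0, 1R2 but no w with 0R²w and 2R²w.
Valid on: (a), (c).

(a), (c)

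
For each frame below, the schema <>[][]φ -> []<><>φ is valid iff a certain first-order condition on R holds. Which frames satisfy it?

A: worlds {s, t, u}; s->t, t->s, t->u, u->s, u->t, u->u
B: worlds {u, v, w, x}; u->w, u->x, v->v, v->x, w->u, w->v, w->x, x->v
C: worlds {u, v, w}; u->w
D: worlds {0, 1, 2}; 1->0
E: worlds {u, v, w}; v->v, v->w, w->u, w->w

A, B

This is the axiom for a generalized confluence (Geach) condition; its first-order frame correspondent is forall x forall y forall z ((xRy & xRz) -> exists w (y R^2 w & z R^2 w)).
A: holds.
B: holds.
C: fails — uRw, uRw but no t with wR²t and wR²t.
D: fails — 1R0, 1R0 but no w with 0R²w and 0R²w.
E: fails — wRu, wRu but no t with uR²t and uR²t.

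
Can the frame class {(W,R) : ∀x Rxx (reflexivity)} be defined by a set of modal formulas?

This is a Sahlqvist condition; the T axiom □r → r defines it.
Suppose □r→r is valid. At any x set V(r)={w : Rxw}. Then □r holds at x, so r holds at x, i.e. Rxx.

Yes, by □r → r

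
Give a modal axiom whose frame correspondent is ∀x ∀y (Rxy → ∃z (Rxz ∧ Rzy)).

□□r → □r

This is density; the standard corresponding axiom is C4: □□r → □r.
Suppose □□r→□r is valid. Take Rxy and set V(r)={w : xR²w}. Then □□r at x, so □r at x, so r at y, i.e. ∃z(Rxz∧Rzy).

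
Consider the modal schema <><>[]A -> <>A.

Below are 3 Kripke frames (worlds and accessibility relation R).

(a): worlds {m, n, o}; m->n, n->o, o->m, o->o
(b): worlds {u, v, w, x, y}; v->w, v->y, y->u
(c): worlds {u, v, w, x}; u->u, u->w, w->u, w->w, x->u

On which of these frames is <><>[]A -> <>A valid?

(c)

This is the axiom for a generalized confluence (Geach) condition; its first-order frame correspondent is forall x forall y (x R^2 y -> exists w (yRw & xRw)).
(a): fails — mR²o but no w with oRw and mRw.
(b): fails — vR²u but no t with uRt and vRt.
(c): satisfies the condition.
Valid on: (c).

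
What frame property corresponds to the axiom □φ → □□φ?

transitivity: ∀x ∀y ∀z (Rxy ∧ Ryz → Rxz)

This is the 4 axiom.
Its frame correspondent is transitivity — ∀x ∀y ∀z (Rxy ∧ Ryz → Rxz).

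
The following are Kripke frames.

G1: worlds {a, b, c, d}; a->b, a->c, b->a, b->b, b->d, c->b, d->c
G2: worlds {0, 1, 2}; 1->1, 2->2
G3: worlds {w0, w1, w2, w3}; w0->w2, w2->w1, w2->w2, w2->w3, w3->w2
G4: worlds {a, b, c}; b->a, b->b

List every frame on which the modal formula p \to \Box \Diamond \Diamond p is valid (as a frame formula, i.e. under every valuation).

G1, G2

Frame correspondent (Sahlqvist): \forall x \forall z (xRz \to \exists w (x = w \wedge z R^2 w)) — i.e. a generalized confluence (Geach) condition.
G1: ✓.
G2: ✓.
G3: fails — w0Rw2 but no w with w0=w and w2R²w.
G4: fails — bRa but no w with b=w and aR²w.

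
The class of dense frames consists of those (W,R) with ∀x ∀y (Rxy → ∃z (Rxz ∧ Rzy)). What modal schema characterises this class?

This is density; the standard corresponding axiom is C4: □□ψ → □ψ.

□□ψ → □ψ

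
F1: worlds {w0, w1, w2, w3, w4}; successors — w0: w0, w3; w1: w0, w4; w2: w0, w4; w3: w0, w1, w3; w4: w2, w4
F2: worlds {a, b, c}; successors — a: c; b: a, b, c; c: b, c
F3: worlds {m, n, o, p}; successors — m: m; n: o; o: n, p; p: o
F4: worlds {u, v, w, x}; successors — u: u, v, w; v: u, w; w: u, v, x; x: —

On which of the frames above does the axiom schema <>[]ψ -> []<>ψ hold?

Frame correspondent (Sahlqvist): forall x forall y forall z (Rxy & Rxz -> exists w (Ryw & Rzw)) — i.e. convergence.
F1: fails — Rw1w0 and Rw1w4 but w0 and w4 have no common successor.
F2: holds.
F3: holds.
F4: fails — Rwu and Rwx but u and x have no common successor.

F2, F3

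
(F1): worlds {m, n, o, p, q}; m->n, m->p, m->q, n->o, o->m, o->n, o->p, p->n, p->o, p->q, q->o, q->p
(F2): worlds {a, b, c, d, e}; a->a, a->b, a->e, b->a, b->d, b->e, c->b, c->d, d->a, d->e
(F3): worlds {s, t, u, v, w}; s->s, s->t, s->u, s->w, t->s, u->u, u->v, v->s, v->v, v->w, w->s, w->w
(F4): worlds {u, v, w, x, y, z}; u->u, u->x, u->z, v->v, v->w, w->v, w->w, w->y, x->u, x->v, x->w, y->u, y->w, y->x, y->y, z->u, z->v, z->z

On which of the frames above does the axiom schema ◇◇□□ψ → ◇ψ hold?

(F3)

The schema corresponds to a generalized confluence (Geach) condition: ∀x ∀y (xR²y → ∃w (yR²w ∧ xRw)).
(F1): fails — nR²n but no w with nR²w and nRw.
(F2): fails — aR²e but no w with eR²w and aRw.
(F3): condition met.
(F4): fails — uR²v but no t with vR²t and uRt.
Valid on: (F3).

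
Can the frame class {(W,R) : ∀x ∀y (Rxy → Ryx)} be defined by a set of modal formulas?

This is a Sahlqvist condition; the B axiom r → □◇r defines it.
Suppose r→□◇r is valid. Take Rxy and set V(r)={x}. Then r at x, so □◇r at x, so ◇r at y, so some z with Ryz has r; z=x, i.e. Ryx.

Yes — defined by r → □◇r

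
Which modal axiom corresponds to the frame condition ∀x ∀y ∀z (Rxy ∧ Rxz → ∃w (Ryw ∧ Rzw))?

A defining formula is ◇□r → □◇r (the .2 axiom).
Suppose ◇□r→□◇r is valid. Take Rxy, Rxz and set V(r)={w : Ryw}. Then □r at y so ◇□r at x, so □◇r at x, so ◇r at z, giving w with Rzw and Ryw.

◇□r → □◇r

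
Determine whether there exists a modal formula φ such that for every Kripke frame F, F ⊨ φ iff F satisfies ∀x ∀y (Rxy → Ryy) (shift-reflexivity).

This is a Sahlqvist condition; the T□ axiom □(□q → q) defines it.
Suppose □(□q→q) is valid. Take Rxy and set V(q)={w : Ryw}. Then at y, □q holds; since □(□q→q) at x, □q→q at y, so q at y, i.e. Ryy.

Definable; □(□q → q) defines it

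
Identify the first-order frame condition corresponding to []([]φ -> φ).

This schema is the T□ axiom.
It corresponds to shift-reflexivity: forall x forall y (Rxy -> Ryy).

shift-reflexivity: forall x forall y (Rxy -> Ryy)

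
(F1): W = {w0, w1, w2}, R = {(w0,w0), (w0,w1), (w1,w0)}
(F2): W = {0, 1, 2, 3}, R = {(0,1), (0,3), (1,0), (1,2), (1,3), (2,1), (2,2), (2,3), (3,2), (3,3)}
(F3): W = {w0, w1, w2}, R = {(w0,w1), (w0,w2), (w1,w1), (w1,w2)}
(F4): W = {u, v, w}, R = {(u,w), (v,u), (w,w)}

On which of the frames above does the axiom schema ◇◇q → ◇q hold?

(F3)

Frame correspondent (Sahlqvist): ∀x ∀y ∀z (Rxy ∧ Ryz → Rxz) — i.e. transitivity.
(F1): fails — Rw1w0 and Rw0w1 but not Rw1w1.
(F2): fails — R10 and R01 but not R11.
(F3): ✓.
(F4): fails — Rvu and Ruw but not Rvw.
Valid on: (F3).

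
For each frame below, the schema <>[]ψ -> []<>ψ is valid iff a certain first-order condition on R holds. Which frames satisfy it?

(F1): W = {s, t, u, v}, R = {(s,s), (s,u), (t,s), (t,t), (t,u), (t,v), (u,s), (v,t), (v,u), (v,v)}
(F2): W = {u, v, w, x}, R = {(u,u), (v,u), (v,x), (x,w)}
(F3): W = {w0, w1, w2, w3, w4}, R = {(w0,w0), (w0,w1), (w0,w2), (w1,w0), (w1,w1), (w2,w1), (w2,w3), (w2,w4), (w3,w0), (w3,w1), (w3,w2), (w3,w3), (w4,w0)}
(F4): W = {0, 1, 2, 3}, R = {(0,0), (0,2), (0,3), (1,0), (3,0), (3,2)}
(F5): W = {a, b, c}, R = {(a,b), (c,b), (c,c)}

Frame correspondent (Sahlqvist): forall x forall y forall z (Rxy & Rxz -> exists w (Ryw & Rzw)) — i.e. convergence.
(F1): fails — Rtv and Rtu but v and u have no common successor.
(F2): fails — Rvu and Rvx but u and x have no common successor.
(F3): satisfies the condition.
(F4): fails — R00 and R02 but 0 and 2 have no common successor.
(F5): fails — Rab and Rab but b and b have no common successor.
Valid on: (F3).

(F3)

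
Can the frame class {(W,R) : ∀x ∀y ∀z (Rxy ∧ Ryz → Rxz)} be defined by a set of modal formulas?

Yes: it is transitivity, defined by the 4 schema □r → □□r.
Suppose □r→□□r is valid. Take Rxy, Ryz and set V(r)={w : Rxw}. Then □r at x, so □□r at x, so □r at y, so r at z, i.e. Rxz.

Definable; □r → □□r defines it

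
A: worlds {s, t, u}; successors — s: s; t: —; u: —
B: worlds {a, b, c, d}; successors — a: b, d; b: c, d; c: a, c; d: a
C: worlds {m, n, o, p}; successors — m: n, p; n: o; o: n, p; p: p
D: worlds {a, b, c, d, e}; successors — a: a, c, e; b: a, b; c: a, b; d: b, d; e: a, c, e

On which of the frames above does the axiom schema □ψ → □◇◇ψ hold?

A, C, D

The schema corresponds to a generalized confluence (Geach) condition: ∀x ∀z (xRz → ∃w (xRw ∧ zR²w)).
A: holds.
B: fails — aRb but no w with aRw and bR²w.
C: holds.
D: holds.
Valid on: A, C, D.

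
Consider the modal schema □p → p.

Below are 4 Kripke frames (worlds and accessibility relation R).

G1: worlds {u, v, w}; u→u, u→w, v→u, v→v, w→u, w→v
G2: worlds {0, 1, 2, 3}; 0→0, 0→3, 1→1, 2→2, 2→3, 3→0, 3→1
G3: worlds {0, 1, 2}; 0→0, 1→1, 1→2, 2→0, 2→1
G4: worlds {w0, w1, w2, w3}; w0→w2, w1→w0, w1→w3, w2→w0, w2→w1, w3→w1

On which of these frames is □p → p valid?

none

Frame correspondent (Sahlqvist): ∀x Rxx — i.e. reflexivity.
G1: fails — world w does not see itself.
G2: fails — world 3 does not see itself.
G3: fails — world 2 does not see itself.
G4: fails — world w0 does not see itself.
Valid on no frame.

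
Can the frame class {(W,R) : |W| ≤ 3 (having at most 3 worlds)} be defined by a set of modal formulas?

Any modally definable frame class is closed under disjoint unions.
Any modal formula valid on each of 4 disjoint one-world frames is valid on their disjoint union (validity is preserved under disjoint unions). Each one-world frame has |W|=1≤3, but the union has |W|=4.
So no modal formula (or set of formulas) defines exactly the |W|≤3 frames.

No — not modally definable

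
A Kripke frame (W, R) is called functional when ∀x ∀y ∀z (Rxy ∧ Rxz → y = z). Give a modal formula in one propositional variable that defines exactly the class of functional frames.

The condition is partial functionality. The CD schema ◇r → □r defines it.
Suppose ◇r→□r is valid. Take Rxy, Rxz and set V(r)={y}. Then ◇r at x, so □r at x, so r at z, i.e. z=y.

◇r → □r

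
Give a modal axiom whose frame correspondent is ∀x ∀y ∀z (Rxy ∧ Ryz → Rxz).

□s → □□s

The condition is transitivity. The 4 schema □s → □□s defines it.
Suppose □s→□□s is valid. Take Rxy, Ryz and set V(s)={w : Rxw}. Then □s at x, so □□s at x, so □s at y, so s at z, i.e. Rxz.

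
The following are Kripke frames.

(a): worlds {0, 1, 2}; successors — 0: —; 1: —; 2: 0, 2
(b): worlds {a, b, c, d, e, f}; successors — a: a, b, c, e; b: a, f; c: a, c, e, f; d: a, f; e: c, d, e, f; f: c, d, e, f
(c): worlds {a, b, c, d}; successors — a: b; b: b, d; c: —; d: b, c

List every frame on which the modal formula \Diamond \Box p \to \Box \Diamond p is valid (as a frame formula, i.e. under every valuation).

Frame correspondent (Sahlqvist): \forall x \forall y \forall z (Rxy \wedge Rxz \to \exists w (Ryw \wedge Rzw)) — i.e. convergence.
(a): fails — R22 and R20 but 2 and 0 have no common successor.
(b): holds.
(c): fails — Rdc and Rdc but c and c have no common successor.

(b)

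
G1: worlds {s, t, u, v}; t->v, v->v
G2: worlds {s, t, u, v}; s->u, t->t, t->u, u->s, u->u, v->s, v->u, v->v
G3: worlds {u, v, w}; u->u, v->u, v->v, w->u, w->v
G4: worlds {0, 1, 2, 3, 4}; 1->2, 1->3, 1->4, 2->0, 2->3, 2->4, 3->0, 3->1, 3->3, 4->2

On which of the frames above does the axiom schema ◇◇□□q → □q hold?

Frame correspondent (Sahlqvist): ∀x ∀y ∀z ((xR²y ∧ xRz) → ∃w (yR²w ∧ z = w)) — i.e. a generalized confluence (Geach) condition.
G1: holds.
G2: fails — tR²s, tRt but no w with sR²w and t=w.
G3: fails — vR²u, vRv but no t with uR²t and v=t.
G4: fails — 1R²0, 1R2 but no w with 0R²w and 2=w.

G1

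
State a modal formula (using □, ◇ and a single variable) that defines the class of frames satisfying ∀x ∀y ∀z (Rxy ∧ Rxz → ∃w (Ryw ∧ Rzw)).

The condition is convergence. The .2 schema ◇□q → □◇q defines it.
Suppose ◇□q→□◇q is valid. Take Rxy, Rxz and set V(q)={w : Ryw}. Then □q at y so ◇□q at x, so □◇q at x, so ◇q at z, giving w with Rzw and Ryw.

◇□q → □◇q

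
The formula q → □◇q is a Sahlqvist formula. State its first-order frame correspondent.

Suppose q→□◇q is valid. Take Rxy and set V(q)={x}. Then q at x, so □◇q at x, so ◇q at y, so some z with Ryz has q; z=x, i.e. Ryx.
Conversely, any frame satisfying ∀x ∀y (Rxy → Ryx) validates the schema.
Frame condition: ∀x ∀y (Rxy → Ryx).

symmetry: ∀x ∀y (Rxy → Ryx)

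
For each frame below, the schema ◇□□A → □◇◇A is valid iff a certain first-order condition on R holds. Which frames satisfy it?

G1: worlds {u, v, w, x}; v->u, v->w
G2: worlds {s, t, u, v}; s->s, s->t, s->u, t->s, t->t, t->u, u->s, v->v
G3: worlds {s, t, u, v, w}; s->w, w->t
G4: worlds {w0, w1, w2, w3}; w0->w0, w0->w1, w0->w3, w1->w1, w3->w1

Frame correspondent (Sahlqvist): ∀x ∀y ∀z ((xRy ∧ xRz) → ∃w (yR²w ∧ zR²w)) — i.e. a generalized confluence (Geach) condition.
G1: fails — vRu, vRu but no t with uR²t and uR²t.
G2: condition met.
G3: fails — sRw, sRw but no w* with wR²w* and wR²w*.
G4: condition met.
Valid on: G2, G4.

G2, G4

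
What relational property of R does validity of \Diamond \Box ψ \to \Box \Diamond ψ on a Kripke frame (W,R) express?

Convergence

Suppose ◇□ψ→□◇ψ is valid. Take Rxy, Rxz and set V(ψ)={w : Ryw}. Then □ψ at y so ◇□ψ at x, so □◇ψ at x, so ◇ψ at z, giving w with Rzw and Ryw.
Conversely, on a frame with convergence the schema holds at every world under every valuation.
So the correspondent is convergence.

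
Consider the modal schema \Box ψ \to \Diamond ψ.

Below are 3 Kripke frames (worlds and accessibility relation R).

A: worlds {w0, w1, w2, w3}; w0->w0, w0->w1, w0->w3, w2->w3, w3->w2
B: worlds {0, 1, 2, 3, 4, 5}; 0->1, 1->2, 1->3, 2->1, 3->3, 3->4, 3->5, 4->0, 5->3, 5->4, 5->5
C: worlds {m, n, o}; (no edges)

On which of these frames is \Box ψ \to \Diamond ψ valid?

B

The schema corresponds to seriality: \forall x \exists y Rxy.
A: fails — world w1 has no successor.
B: satisfies the condition.
C: fails — world m has no successor.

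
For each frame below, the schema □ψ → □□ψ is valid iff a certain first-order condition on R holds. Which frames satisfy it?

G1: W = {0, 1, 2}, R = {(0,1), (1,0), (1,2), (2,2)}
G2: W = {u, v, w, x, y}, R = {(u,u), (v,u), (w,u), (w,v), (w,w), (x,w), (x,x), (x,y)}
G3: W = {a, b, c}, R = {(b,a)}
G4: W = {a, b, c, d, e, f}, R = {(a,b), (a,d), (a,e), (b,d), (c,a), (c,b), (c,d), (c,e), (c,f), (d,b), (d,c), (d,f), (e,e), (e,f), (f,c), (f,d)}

G3

This is the axiom for transitivity; its first-order frame correspondent is ∀x ∀y ∀z (Rxy ∧ Ryz → Rxz).
G1: fails — R01 and R12 but not R02.
G2: fails — Rxw and Rwu but not Rxu.
G3: satisfies the condition.
G4: fails — Rcd and Rdc but not Rcc.
Valid on: G3.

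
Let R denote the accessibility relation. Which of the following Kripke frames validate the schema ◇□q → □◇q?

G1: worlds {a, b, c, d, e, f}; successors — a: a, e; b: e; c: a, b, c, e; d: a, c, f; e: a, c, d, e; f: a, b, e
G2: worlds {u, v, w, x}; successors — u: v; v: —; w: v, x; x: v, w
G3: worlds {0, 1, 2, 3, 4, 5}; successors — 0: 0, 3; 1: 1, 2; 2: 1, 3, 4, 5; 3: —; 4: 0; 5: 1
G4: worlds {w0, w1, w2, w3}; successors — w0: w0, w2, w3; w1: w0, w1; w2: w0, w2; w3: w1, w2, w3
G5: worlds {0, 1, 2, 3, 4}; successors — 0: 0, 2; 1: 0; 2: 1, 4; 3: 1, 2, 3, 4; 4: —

G1, G4

This is the axiom for convergence; its first-order frame correspondent is ∀x ∀y ∀z (Rxy ∧ Rxz → ∃w (Ryw ∧ Rzw)).
G1: satisfies the condition.
G2: fails — Ruv and Ruv but v and v have no common successor.
G3: fails — R00 and R03 but 0 and 3 have no common successor.
G4: satisfies the condition.
G5: fails — R00 and R02 but 0 and 2 have no common successor.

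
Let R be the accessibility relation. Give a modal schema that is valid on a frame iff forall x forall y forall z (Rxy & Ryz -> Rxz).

The condition is transitivity. The 4 schema □p → □□p defines it.
Suppose □p→□□p is valid. Take Rxy, Ryz and set V(p)={w : Rxw}. Then □p at x, so □□p at x, so □p at y, so p at z, i.e. Rxz.

□p → □□p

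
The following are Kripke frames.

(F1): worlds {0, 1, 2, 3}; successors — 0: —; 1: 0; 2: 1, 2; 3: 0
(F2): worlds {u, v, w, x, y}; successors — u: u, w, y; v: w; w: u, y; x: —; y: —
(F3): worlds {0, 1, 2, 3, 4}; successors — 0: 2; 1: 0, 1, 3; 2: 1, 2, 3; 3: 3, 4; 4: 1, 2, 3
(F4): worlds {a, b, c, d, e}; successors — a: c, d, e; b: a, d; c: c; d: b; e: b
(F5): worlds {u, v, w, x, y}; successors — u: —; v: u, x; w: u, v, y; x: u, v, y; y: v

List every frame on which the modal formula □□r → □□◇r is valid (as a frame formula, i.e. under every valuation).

(F3)

This is the axiom for a generalized confluence (Geach) condition; its first-order frame correspondent is ∀x ∀z (xR²z → ∃w (xR²w ∧ zRw)).
(F1): fails — 2R²0 but no w with 2R²w and 0Rw.
(F2): fails — uR²y but no t with uR²t and yRt.
(F3): satisfies the condition.
(F4): fails — aR²b but no w with aR²w and bRw.
(F5): fails — vR²u but no t with vR²t and uRt.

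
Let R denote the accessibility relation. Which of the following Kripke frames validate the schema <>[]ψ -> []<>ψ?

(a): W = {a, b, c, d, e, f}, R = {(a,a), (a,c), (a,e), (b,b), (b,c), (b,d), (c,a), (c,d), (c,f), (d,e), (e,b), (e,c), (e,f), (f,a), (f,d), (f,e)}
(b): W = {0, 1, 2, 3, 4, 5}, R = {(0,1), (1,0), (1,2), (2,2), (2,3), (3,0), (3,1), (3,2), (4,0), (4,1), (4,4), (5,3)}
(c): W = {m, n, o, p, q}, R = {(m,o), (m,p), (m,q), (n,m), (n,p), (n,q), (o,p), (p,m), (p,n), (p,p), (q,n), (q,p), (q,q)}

Frame correspondent (Sahlqvist): forall x forall y forall z (Rxy & Rxz -> exists w (Ryw & Rzw)) — i.e. convergence.
(a): fails — Rbc and Rbd but c and d have no common successor.
(b): fails — R10 and R12 but 0 and 2 have no common successor.
(c): satisfies the condition.

(c)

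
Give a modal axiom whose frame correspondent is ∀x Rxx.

The condition is reflexivity. The T schema □r → r defines it.
Suppose □r→r is valid. At any x set V(r)={w : Rxw}. Then □r holds at x, so r holds at x, i.e. Rxx.

□r → r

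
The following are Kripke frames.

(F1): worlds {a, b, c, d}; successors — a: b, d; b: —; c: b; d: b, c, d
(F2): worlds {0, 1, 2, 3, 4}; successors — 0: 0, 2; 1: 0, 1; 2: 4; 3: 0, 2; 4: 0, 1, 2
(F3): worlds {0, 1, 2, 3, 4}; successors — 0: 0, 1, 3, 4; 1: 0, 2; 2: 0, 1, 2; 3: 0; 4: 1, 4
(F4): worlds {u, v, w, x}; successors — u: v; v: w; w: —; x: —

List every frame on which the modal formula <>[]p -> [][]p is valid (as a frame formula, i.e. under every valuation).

(F4)

This is the axiom for a generalized confluence (Geach) condition; its first-order frame correspondent is forall x forall y forall z ((xRy & x R^2 z) -> exists w (yRw & z = w)).
(F1): fails — aRb, aR²b but no w with bRw and b=w.
(F2): fails — 0R0, 0R²4 but no w with 0Rw and 4=w.
(F3): fails — 0R0, 0R²2 but no w with 0Rw and 2=w.
(F4): ✓.
Valid on: (F4).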